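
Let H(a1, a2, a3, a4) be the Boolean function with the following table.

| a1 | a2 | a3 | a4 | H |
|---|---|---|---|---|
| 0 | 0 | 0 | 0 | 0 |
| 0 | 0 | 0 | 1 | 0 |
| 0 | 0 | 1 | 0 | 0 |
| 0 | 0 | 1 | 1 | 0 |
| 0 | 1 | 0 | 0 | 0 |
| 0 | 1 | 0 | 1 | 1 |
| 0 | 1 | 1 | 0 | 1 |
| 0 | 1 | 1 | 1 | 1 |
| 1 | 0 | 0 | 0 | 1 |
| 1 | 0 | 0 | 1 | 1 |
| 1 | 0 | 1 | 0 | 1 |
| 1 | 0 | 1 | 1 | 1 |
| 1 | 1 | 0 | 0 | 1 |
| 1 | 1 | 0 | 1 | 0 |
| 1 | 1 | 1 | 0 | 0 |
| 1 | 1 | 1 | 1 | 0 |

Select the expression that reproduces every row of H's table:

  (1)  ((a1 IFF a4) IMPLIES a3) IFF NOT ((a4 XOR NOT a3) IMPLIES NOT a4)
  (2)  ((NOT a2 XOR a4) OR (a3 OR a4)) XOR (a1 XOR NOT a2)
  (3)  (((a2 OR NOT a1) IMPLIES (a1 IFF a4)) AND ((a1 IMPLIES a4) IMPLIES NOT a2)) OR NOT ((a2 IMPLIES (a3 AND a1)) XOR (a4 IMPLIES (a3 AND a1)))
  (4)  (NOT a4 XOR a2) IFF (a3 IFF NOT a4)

2

(1) fails at (0,0,0,0): the formula yields 1, H is 0.
(3) fails at (0,0,0,0): the formula yields 1, H is 0.
(4) fails at (0,0,1,0): the formula yields 1, H is 0.
(2) is the remaining candidate, and it agrees with H on all 16 inputs.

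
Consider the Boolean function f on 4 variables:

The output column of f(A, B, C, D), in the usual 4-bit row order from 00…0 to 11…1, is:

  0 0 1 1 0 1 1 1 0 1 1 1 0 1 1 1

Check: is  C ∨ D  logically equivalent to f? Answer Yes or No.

Evaluate C ∨ D on each row and compare to f:
  A=0, B=0, C=0, D=0: formula gives 0, f = 0 ✓
  A=0, B=0, C=0, D=1: formula gives 1, but f = 0 ✗
A single disagreement suffices: at (0,0,0,1) they differ, so the formula does not compute f.

No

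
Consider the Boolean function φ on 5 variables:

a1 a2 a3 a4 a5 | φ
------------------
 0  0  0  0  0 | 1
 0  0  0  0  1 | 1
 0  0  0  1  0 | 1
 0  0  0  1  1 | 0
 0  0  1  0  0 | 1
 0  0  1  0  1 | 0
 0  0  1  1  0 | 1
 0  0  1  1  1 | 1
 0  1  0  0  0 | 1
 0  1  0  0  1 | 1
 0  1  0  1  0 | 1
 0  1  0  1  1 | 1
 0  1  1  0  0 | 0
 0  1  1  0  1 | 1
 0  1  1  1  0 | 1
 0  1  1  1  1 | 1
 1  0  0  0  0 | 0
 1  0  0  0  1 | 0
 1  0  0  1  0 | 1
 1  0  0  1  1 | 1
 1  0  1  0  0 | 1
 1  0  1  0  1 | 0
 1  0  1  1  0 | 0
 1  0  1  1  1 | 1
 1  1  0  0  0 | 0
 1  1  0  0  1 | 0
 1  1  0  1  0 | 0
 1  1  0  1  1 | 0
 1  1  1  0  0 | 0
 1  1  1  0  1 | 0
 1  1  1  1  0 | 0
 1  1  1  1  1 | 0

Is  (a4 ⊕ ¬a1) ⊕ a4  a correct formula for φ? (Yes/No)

Evaluate (a4 ⊕ ¬a1) ⊕ a4 on each row and compare to φ:
  a1=0, a2=0, a3=0, a4=0, a5=0: formula gives 1, φ = 1 ✓
  a1=0, a2=0, a3=0, a4=0, a5=1: formula gives 1, φ = 1 ✓
  a1=0, a2=0, a3=0, a4=1, a5=0: formula gives 1, φ = 1 ✓
  a1=0, a2=0, a3=0, a4=1, a5=1: formula gives 1, but φ = 0 ✗
Row (0,0,0,1,1) is a counterexample, so the formula is not equivalent to φ.

No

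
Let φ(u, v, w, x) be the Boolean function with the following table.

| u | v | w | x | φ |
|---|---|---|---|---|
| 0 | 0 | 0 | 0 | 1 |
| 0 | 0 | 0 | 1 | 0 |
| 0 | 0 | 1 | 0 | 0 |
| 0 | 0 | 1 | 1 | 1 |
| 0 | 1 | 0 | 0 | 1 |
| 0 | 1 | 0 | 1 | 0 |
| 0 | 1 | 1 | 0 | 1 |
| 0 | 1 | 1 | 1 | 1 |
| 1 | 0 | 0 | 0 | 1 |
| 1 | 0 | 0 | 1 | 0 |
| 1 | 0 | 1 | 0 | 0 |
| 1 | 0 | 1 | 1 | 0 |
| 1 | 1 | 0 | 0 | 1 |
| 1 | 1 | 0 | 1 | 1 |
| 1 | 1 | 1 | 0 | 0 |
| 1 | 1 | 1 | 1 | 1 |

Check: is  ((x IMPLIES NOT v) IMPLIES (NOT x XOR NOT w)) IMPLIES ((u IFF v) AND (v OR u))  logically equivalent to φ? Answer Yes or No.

No

Check the formula against φ row by row:
  u=0, v=0, w=0, x=0: formula gives 1, φ = 1 ✓
  u=0, v=0, w=0, x=1: formula gives 0, φ = 0 ✓
  u=0, v=0, w=1, x=0: formula gives 0, φ = 0 ✓
  u=0, v=0, w=1, x=1: formula gives 1, φ = 1 ✓
  …
  u=0, v=1, w=1, x=0: formula gives 0, but φ = 1 ✗
A single disagreement suffices: at (0,1,1,0) they differ, so the formula does not compute φ.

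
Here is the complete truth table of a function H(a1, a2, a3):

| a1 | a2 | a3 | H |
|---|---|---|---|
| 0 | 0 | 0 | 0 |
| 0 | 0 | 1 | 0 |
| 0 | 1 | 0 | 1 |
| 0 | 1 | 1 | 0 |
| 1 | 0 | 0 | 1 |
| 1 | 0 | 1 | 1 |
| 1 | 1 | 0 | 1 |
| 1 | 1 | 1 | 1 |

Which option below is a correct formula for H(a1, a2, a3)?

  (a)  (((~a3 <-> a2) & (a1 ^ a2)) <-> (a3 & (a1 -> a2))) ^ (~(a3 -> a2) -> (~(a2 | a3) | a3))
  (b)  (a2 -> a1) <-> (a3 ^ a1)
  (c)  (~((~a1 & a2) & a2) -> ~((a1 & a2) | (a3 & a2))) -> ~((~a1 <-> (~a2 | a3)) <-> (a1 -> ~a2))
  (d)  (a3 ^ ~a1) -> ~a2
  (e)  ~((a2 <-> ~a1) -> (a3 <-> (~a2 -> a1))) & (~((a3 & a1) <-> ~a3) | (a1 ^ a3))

(a) disagrees with H on (0,0,1) (formula → 1, table → 0); rule it out.
(b) disagrees with H on (0,0,1) (formula → 1, table → 0); rule it out.
(d) disagrees with H on (0,0,0) (formula → 1, table → 0); rule it out.
(e) disagrees with H on (1,0,1) (formula → 0, table → 1); rule it out.
That leaves (c). Evaluating it on every row reproduces the table of H exactly.

c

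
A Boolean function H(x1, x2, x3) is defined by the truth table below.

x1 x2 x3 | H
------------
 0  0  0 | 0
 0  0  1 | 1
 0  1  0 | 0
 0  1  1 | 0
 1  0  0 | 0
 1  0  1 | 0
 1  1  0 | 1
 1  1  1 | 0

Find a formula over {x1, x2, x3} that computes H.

H=1 on 2 inputs: (0,0,1), (1,1,0). Reading each as a conjunction of literals (¬x1·¬x2·x3, x1·x2·¬x3) and taking the OR gives the canonical DNF.

H(x1, x2, x3) = ((x1' · x2') · x3) + ((x1 · x2) · x3')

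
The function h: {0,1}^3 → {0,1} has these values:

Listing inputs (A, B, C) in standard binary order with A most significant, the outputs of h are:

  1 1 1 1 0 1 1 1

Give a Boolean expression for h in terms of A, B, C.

h(A, B, C) = ((A · B') · C')'

h is 0 on exactly one input, (1,0,0), whose minterm is A·¬B·¬C. So h is the negation of that single conjunction.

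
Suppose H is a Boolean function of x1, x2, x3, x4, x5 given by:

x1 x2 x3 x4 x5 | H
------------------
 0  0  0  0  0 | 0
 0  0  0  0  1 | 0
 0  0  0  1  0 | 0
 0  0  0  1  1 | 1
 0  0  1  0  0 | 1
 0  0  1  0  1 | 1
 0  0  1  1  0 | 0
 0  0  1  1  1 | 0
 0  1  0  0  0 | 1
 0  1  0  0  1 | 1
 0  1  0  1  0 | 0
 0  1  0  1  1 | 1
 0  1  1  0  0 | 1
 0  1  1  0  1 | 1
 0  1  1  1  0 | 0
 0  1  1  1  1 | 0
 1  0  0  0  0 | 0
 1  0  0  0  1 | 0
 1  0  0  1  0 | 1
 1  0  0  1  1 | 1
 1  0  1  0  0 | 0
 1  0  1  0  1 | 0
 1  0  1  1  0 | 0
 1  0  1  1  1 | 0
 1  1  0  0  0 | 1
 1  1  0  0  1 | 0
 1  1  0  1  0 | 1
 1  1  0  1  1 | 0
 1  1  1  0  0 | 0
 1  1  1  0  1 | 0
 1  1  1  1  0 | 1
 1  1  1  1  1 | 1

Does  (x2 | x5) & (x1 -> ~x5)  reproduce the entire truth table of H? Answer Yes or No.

No

Test each input against both H and the formula:
  x1=0, x2=0, x3=0, x4=0, x5=0: formula gives 0, H = 0 ✓
  x1=0, x2=0, x3=0, x4=0, x5=1: formula gives 1, but H = 0 ✗
Row (0,0,0,0,1) is a counterexample, so the formula is not equivalent to H.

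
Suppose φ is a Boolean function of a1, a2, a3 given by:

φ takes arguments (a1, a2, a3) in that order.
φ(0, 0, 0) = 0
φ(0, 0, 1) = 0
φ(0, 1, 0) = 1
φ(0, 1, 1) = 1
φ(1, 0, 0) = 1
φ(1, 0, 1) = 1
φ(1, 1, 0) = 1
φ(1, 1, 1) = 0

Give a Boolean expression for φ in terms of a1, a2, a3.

φ is 0 on only 3 rows — (0,0,0), (0,0,1), (1,1,1). Writing each as a minterm (¬a1·¬a2·¬a3, ¬a1·¬a2·a3, a1·a2·a3) and OR-ing them characterizes exactly where φ=0, so φ is the negation of that disjunction.

φ(a1, a2, a3) = ~((((~a1 & ~a2) & ~a3) | ((~a1 & ~a2) & a3)) | ((a1 & a2) & a3))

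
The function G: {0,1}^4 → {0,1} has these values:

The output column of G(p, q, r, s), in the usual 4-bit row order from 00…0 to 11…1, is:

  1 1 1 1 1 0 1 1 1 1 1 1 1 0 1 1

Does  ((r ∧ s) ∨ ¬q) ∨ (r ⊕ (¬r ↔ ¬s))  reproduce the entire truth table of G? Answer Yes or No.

Yes

Test each input against both G and the formula:
  p=0, q=0, r=0, s=0: formula gives 1, G = 1 ✓
  p=0, q=0, r=0, s=1: formula gives 1, G = 1 ✓
  p=0, q=0, r=1, s=0: formula gives 1, G = 1 ✓
  p=0, q=0, r=1, s=1: formula gives 1, G = 1 ✓
  … (the remaining 12 rows also agree.)
Every row agrees, so the formula is equivalent.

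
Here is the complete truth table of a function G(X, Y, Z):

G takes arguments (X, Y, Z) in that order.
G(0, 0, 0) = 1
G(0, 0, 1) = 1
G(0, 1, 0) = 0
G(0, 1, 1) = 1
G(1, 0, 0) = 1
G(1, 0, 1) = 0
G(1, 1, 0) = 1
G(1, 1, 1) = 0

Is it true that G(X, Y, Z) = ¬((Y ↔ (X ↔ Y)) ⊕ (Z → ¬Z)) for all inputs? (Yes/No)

Check the formula against G row by row:
  X=0, Y=0, Z=0: formula gives 0, but G = 1 ✗
Since they disagree at (0,0,0), the expression is not a correct formula for G.

No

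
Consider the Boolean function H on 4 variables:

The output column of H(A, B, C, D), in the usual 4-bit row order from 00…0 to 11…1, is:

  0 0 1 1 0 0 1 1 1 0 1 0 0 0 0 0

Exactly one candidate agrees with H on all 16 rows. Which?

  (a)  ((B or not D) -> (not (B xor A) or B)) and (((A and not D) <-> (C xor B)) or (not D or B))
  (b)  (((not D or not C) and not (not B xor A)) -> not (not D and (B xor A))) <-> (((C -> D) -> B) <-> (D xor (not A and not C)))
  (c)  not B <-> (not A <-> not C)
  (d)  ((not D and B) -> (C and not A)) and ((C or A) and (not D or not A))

d

(a) fails at (0,0,0,0): the formula yields 1, H is 0.
(b) fails at (0,0,0,1): the formula yields 1, H is 0.
(c) fails at (0,0,0,0): the formula yields 1, H is 0.
That leaves (d). Evaluating it on every row reproduces the table of H exactly.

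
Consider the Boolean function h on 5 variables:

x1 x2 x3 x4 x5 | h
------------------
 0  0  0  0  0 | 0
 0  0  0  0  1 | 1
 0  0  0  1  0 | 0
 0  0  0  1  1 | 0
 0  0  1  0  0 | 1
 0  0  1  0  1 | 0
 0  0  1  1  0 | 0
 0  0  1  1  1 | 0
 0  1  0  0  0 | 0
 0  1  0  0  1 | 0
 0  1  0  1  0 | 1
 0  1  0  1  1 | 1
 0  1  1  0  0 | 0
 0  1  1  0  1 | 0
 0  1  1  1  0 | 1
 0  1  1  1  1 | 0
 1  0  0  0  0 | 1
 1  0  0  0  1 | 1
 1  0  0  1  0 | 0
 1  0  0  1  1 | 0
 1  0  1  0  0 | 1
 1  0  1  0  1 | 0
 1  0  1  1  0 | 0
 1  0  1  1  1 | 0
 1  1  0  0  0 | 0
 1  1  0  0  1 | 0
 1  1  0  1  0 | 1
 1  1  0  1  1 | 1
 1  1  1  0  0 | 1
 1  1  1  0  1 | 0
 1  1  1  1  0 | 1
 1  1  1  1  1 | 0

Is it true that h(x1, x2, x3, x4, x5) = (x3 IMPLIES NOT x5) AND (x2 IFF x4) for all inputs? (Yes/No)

Evaluate (x3 IMPLIES NOT x5) AND (x2 IFF x4) on each row and compare to h:
  x1=0, x2=0, x3=0, x4=0, x5=0: formula gives 1, but h = 0 ✗
A single disagreement suffices: at (0,0,0,0,0) they differ, so the formula does not compute h.

No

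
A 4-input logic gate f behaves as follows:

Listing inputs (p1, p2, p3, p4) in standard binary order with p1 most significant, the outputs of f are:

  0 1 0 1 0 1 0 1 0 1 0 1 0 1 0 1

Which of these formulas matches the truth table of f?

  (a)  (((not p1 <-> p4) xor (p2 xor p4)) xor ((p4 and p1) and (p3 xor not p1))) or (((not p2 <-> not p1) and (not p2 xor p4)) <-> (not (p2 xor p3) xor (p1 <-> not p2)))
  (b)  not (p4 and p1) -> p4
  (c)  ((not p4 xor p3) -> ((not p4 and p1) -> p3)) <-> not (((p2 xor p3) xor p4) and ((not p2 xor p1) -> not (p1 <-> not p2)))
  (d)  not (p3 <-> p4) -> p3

(a) fails at (0,0,0,0): the formula yields 1, f is 0.
(c) fails at (0,0,0,0): the formula yields 1, f is 0.
(d) fails at (0,0,0,0): the formula yields 1, f is 0.
That leaves (b). Evaluating it on every row reproduces the table of f exactly.

b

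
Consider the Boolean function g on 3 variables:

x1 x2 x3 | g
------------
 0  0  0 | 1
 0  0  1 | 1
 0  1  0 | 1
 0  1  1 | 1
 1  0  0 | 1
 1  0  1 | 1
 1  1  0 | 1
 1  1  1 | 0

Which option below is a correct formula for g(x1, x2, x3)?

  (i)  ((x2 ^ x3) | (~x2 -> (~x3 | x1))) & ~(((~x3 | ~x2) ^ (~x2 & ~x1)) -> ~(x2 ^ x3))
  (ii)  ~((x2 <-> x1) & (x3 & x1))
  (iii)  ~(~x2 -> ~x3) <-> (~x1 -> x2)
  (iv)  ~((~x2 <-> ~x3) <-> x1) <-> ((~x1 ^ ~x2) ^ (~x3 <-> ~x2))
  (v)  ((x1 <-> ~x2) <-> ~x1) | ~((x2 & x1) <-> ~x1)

ii

(i): at (0,0,0) it gives 0, but g = 1 — eliminated.
(iii): at (0,0,1) it gives 0, but g = 1 — eliminated.
(iv): at (0,1,0) it gives 0, but g = 1 — eliminated.
(v): at (1,0,0) it gives 0, but g = 1 — eliminated.
That leaves (ii). Evaluating it on every row reproduces the table of g exactly.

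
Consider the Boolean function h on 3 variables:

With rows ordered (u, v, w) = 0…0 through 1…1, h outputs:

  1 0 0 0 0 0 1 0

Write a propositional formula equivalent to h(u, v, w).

Collect the rows where h=1 — (0,0,0), (1,1,0) — and write one minterm per row: ¬u·¬v·¬w, u·v·¬w. Their union (logical OR) reproduces the table exactly.

h(u, v, w) = ((~u & ~v) & ~w) | ((u & v) & ~w)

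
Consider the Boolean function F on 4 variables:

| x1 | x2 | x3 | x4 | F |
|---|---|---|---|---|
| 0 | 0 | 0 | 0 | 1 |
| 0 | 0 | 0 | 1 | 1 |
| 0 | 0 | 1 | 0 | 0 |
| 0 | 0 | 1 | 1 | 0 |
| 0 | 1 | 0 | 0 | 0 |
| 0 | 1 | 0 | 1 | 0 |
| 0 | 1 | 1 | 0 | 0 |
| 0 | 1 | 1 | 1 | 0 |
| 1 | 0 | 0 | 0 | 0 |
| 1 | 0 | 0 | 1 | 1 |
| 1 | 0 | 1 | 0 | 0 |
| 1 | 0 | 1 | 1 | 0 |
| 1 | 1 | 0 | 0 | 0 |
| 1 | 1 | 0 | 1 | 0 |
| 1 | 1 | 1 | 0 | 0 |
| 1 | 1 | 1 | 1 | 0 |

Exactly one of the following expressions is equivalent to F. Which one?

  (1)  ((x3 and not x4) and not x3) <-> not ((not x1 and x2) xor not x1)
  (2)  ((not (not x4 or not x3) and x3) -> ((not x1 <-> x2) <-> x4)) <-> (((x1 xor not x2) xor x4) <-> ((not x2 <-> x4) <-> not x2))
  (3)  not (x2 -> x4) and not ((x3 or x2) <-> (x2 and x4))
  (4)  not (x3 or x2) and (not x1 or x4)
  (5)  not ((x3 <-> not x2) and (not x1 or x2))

4

(1) disagrees with F on (0,0,1,0) (formula → 1, table → 0); rule it out.
(2) disagrees with F on (0,0,0,0) (formula → 0, table → 1); rule it out.
(3) disagrees with F on (0,0,0,0) (formula → 0, table → 1); rule it out.
(5) disagrees with F on (0,1,1,0) (formula → 1, table → 0); rule it out.
Only (4) survives; checking it on all 16 rows confirms it matches F.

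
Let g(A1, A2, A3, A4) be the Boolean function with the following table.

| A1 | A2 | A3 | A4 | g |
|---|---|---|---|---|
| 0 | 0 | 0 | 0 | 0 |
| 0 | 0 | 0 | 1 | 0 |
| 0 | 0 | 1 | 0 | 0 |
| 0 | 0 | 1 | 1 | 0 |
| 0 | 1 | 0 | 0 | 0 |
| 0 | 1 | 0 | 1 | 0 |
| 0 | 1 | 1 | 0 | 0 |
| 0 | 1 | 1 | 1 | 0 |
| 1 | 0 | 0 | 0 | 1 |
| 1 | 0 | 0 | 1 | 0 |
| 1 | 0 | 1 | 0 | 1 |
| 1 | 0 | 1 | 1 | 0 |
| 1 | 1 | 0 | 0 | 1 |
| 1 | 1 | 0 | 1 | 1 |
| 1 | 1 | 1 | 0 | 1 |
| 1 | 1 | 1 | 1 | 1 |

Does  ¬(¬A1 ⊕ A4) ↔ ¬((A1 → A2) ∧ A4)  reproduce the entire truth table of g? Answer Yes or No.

Yes

Test each input against both g and the formula:
  A1=0, A2=0, A3=0, A4=0: formula gives 0, g = 0 ✓
  A1=0, A2=0, A3=0, A4=1: formula gives 0, g = 0 ✓
  A1=0, A2=0, A3=1, A4=0: formula gives 0, g = 0 ✓
  A1=0, A2=0, A3=1, A4=1: formula gives 0, g = 0 ✓
  … (the remaining 12 rows also agree.)
Every row agrees, so the formula is equivalent.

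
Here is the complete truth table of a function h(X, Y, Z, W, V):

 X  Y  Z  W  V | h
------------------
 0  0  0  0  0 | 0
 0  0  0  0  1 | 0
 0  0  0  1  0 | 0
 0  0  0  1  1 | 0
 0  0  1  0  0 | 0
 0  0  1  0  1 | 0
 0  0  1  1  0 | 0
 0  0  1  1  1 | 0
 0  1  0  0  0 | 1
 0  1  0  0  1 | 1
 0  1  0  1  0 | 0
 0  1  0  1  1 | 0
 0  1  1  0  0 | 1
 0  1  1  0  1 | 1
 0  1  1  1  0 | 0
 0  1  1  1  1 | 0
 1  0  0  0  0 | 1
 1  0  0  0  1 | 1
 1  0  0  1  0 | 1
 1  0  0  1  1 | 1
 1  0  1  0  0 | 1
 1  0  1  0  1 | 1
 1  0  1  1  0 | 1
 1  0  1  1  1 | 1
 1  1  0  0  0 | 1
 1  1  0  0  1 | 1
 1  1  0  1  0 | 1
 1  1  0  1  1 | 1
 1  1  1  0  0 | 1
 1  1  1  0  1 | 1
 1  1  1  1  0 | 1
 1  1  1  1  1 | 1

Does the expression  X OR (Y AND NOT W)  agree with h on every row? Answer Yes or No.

Yes

Check the formula against h row by row:
  X=0, Y=0, Z=0, W=0, V=0: formula gives 0, h = 0 ✓
  X=0, Y=0, Z=0, W=0, V=1: formula gives 0, h = 0 ✓
  X=0, Y=0, Z=0, W=1, V=0: formula gives 0, h = 0 ✓
  X=0, Y=0, Z=0, W=1, V=1: formula gives 0, h = 0 ✓
  … (the remaining 28 rows also agree.)
All 32 rows match — the expression computes h exactly.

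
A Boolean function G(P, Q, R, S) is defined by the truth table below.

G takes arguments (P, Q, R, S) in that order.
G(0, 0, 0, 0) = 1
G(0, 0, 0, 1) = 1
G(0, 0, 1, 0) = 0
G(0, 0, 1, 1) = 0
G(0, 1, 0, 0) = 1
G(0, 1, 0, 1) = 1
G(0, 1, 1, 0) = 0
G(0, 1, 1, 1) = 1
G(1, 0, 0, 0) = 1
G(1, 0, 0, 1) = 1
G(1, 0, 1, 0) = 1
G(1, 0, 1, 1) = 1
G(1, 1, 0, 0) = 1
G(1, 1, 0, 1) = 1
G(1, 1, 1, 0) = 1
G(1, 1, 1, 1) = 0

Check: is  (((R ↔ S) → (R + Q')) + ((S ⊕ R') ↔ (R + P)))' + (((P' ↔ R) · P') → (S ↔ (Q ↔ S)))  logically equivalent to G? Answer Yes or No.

Check the formula against G row by row:
  P=0, Q=0, R=0, S=0: formula gives 1, G = 1 ✓
  P=0, Q=0, R=0, S=1: formula gives 1, G = 1 ✓
  P=0, Q=0, R=1, S=0: formula gives 0, G = 0 ✓
  P=0, Q=0, R=1, S=1: formula gives 0, G = 0 ✓
  …
  P=0, Q=1, R=1, S=0: formula gives 1, but G = 0 ✗
Row (0,1,1,0) is a counterexample, so the formula is not equivalent to G.

No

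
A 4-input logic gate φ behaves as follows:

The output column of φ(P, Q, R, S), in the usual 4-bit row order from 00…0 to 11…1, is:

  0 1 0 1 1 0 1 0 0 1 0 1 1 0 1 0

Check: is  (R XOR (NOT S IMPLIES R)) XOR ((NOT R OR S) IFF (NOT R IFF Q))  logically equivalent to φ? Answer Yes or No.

Test each input against both φ and the formula:
  P=0, Q=0, R=0, S=0: formula gives 0, φ = 0 ✓
  P=0, Q=0, R=0, S=1: formula gives 1, φ = 1 ✓
  P=0, Q=0, R=1, S=0: formula gives 0, φ = 0 ✓
  P=0, Q=0, R=1, S=1: formula gives 1, φ = 1 ✓
  …and likewise for the remaining 12 rows.
All 16 rows match — the expression computes φ exactly.

Yes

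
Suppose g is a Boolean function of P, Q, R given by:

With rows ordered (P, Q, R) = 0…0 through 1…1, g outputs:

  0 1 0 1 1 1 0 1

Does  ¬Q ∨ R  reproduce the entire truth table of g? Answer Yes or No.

No

Test each input against both g and the formula:
  P=0, Q=0, R=0: formula gives 1, but g = 0 ✗
Row (0,0,0) is a counterexample, so the formula is not equivalent to g.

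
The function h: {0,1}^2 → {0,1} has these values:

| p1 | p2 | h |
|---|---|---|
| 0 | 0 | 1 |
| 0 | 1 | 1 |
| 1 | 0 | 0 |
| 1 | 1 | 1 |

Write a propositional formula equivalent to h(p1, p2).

h(p1, p2) = p1 -> p2

This is p1 → p2 (false only at 1,0).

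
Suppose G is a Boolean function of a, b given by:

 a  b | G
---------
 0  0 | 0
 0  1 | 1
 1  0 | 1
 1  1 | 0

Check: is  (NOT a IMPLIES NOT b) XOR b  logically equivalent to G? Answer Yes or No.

Evaluate (NOT a IMPLIES NOT b) XOR b on each row and compare to G:
  a=0, b=0: formula gives 1, but G = 0 ✗
A single disagreement suffices: at (0,0) they differ, so the formula does not compute G.

No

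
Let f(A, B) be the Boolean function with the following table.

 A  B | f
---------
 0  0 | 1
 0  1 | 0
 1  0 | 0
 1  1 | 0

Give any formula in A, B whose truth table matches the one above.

The output is 1 only when every input is 0 — NOR of all inputs.

f(A, B) = (A + B)'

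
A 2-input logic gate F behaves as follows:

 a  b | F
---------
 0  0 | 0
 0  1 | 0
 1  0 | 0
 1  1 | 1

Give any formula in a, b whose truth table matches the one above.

F is 1 on exactly one input, (1,1), whose minterm is a·b. So F is just that conjunction.

F(a, b) = a ∧ b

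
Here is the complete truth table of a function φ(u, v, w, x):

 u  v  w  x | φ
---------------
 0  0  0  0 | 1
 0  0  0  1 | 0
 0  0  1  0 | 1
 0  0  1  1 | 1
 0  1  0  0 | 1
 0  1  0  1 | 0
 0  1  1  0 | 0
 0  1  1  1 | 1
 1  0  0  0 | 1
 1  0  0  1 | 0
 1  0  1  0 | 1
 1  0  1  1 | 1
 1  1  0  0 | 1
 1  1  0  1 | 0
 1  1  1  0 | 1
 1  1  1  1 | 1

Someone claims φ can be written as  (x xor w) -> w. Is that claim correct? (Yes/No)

No

Check the formula against φ row by row:
  u=0, v=0, w=0, x=0: formula gives 1, φ = 1 ✓
  u=0, v=0, w=0, x=1: formula gives 0, φ = 0 ✓
  u=0, v=0, w=1, x=0: formula gives 1, φ = 1 ✓
  u=0, v=0, w=1, x=1: formula gives 1, φ = 1 ✓
  …
  u=0, v=1, w=1, x=0: formula gives 1, but φ = 0 ✗
Since they disagree at (0,1,1,0), the expression is not a correct formula for φ.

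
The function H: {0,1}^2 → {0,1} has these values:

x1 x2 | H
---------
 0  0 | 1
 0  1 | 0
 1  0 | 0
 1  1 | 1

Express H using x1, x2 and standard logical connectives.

H(x1, x2) = ~(x1 ^ x2)

The output is 1 exactly when an even number of inputs are 1 — the complement of 2-way XOR.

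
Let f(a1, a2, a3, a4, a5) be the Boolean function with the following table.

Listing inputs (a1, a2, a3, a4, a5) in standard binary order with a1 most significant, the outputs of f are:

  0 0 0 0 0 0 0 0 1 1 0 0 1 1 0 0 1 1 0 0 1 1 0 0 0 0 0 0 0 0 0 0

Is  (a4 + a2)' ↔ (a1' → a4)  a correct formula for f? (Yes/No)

Test each input against both f and the formula:
  a1=0, a2=0, a3=0, a4=0, a5=0: formula gives 0, f = 0 ✓
  a1=0, a2=0, a3=0, a4=0, a5=1: formula gives 0, f = 0 ✓
  a1=0, a2=0, a3=0, a4=1, a5=0: formula gives 0, f = 0 ✓
  a1=0, a2=0, a3=0, a4=1, a5=1: formula gives 0, f = 0 ✓
  …and likewise for the remaining 28 rows.
Every row agrees, so the formula is equivalent.

Yes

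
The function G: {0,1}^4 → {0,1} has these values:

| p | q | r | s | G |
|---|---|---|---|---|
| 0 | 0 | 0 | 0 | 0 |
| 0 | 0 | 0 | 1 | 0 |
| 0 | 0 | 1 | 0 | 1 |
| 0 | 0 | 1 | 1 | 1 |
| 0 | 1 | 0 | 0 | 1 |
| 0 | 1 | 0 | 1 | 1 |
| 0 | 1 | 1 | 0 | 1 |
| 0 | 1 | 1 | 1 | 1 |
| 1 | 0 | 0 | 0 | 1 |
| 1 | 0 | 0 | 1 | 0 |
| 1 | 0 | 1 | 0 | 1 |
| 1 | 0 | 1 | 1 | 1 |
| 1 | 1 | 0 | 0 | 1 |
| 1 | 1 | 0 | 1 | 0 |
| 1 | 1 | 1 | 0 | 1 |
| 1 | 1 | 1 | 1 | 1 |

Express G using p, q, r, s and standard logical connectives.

G(p, q, r, s) = ~((((((~p & ~q) & ~r) & ~s) | (((~p & ~q) & ~r) & s)) | (((p & ~q) & ~r) & s)) | (((p & q) & ~r) & s))

The 0-rows are (0,0,0,0), (0,0,0,1), (1,0,0,1), (1,1,0,1). Take each as a conjunction (¬p·¬q·¬r·¬s, ¬p·¬q·¬r·s, p·¬q·¬r·s, p·q·¬r·s), form their disjunction, and complement — that gives a formula that is 1 everywhere G is.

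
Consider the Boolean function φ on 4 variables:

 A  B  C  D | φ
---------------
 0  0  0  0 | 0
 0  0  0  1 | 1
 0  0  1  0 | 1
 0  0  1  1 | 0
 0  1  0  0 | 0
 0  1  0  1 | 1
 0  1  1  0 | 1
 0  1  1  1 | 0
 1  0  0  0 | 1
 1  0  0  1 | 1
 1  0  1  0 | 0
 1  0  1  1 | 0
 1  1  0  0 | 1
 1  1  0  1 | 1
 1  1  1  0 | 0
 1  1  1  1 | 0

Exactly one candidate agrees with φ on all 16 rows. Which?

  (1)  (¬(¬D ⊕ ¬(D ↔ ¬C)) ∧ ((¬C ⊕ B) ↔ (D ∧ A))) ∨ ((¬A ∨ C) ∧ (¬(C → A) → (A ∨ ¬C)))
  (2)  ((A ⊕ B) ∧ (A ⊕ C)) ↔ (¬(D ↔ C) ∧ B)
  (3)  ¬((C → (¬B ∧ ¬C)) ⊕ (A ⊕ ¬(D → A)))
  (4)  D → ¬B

(1) fails at (0,0,0,0): the formula yields 1, φ is 0.
(2) fails at (0,0,0,0): the formula yields 1, φ is 0.
(4) fails at (0,0,0,0): the formula yields 1, φ is 0.
Only (3) survives; checking it on all 16 rows confirms it matches φ.

3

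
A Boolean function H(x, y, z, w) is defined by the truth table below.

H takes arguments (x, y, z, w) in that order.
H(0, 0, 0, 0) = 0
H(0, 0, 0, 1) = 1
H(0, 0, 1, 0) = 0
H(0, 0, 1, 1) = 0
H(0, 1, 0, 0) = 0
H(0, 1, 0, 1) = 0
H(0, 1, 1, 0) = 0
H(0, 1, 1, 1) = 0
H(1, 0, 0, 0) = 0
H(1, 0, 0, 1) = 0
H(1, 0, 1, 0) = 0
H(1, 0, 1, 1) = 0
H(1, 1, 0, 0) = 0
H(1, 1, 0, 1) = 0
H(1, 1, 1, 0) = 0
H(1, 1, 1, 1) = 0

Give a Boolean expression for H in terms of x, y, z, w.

H(x, y, z, w) = ((NOT x AND NOT y) AND NOT z) AND w

H is 1 on exactly one input, (0,0,0,1), whose minterm is ¬x·¬y·¬z·w. So H is just that conjunction.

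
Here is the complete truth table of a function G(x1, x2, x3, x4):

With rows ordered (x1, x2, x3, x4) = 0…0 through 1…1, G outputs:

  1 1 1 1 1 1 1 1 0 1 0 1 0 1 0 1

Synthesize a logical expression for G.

G(x1, x2, x3, x4) = NOT ((((((x1 AND NOT x2) AND NOT x3) AND NOT x4) OR (((x1 AND NOT x2) AND x3) AND NOT x4)) OR (((x1 AND x2) AND NOT x3) AND NOT x4)) OR (((x1 AND x2) AND x3) AND NOT x4))

G is 0 on only 4 rows — (1,0,0,0), (1,0,1,0), (1,1,0,0), (1,1,1,0). Writing each as a minterm (x1·¬x2·¬x3·¬x4, x1·¬x2·x3·¬x4, x1·x2·¬x3·¬x4, x1·x2·x3·¬x4) and OR-ing them characterizes exactly where G=0, so G is the negation of that disjunction.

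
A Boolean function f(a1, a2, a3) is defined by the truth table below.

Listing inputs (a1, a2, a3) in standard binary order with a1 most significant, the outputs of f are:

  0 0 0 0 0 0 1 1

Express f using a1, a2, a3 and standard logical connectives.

f(a1, a2, a3) = ((a1 AND a2) AND NOT a3) OR ((a1 AND a2) AND a3)

Collect the rows where f=1 — (1,1,0), (1,1,1) — and write one minterm per row: a1·a2·¬a3, a1·a2·a3. Their union (logical OR) reproduces the table exactly.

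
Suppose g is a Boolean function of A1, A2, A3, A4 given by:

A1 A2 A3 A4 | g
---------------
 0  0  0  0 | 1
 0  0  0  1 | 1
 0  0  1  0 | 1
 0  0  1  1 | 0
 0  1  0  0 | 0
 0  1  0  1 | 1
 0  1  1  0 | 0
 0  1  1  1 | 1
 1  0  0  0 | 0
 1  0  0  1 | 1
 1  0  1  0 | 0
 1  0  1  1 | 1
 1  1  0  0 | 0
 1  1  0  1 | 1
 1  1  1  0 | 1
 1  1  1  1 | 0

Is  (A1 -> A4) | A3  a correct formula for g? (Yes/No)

No

Check the formula against g row by row:
  A1=0, A2=0, A3=0, A4=0: formula gives 1, g = 1 ✓
  A1=0, A2=0, A3=0, A4=1: formula gives 1, g = 1 ✓
  A1=0, A2=0, A3=1, A4=0: formula gives 1, g = 1 ✓
  A1=0, A2=0, A3=1, A4=1: formula gives 1, but g = 0 ✗
Row (0,0,1,1) is a counterexample, so the formula is not equivalent to g.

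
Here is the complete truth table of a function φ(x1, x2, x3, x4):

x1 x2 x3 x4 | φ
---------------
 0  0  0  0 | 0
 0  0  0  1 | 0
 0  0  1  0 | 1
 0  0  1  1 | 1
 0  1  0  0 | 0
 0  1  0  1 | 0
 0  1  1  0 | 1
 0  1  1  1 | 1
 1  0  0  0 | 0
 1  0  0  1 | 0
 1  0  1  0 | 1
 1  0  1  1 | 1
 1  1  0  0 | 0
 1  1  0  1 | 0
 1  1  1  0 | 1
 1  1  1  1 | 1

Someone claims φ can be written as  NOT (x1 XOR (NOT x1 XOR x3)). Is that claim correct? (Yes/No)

Evaluate NOT (x1 XOR (NOT x1 XOR x3)) on each row and compare to φ:
  x1=0, x2=0, x3=0, x4=0: formula gives 0, φ = 0 ✓
  x1=0, x2=0, x3=0, x4=1: formula gives 0, φ = 0 ✓
  x1=0, x2=0, x3=1, x4=0: formula gives 1, φ = 1 ✓
  x1=0, x2=0, x3=1, x4=1: formula gives 1, φ = 1 ✓
  … (the remaining 12 rows also agree.)
All 16 rows match — the expression computes φ exactly.

Yes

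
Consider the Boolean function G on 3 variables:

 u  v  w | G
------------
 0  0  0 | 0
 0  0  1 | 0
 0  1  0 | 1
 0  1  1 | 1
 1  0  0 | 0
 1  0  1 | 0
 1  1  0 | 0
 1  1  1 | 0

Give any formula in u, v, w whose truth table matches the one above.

G(u, v, w) = ((not u and v) and not w) or ((not u and v) and w)

G=1 on 2 inputs: (0,1,0), (0,1,1). Reading each as a conjunction of literals (¬u·v·¬w, ¬u·v·w) and taking the OR gives the canonical DNF.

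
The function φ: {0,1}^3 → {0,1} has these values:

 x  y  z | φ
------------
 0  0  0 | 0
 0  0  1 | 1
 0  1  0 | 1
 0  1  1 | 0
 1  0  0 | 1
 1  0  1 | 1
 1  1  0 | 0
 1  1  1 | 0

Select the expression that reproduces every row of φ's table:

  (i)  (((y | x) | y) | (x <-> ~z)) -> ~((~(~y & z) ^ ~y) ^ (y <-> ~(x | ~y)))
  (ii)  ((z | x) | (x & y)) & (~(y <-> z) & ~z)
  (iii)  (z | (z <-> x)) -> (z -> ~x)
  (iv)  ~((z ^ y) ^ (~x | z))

(i): at (0,0,0) it gives 1, but φ = 0 — eliminated.
(ii): at (0,0,1) it gives 0, but φ = 1 — eliminated.
(iii): at (0,0,0) it gives 1, but φ = 0 — eliminated.
(iv) is the remaining candidate, and it agrees with φ on all 8 inputs.

iv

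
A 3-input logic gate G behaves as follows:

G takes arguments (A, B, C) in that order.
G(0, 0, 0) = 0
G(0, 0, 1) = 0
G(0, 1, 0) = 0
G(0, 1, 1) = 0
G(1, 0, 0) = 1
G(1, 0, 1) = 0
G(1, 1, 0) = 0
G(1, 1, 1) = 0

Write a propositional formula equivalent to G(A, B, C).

G(A, B, C) = (A · B') · C'

Only row (1,0,0) gives 1. That row's minterm A·¬B·¬C is G directly.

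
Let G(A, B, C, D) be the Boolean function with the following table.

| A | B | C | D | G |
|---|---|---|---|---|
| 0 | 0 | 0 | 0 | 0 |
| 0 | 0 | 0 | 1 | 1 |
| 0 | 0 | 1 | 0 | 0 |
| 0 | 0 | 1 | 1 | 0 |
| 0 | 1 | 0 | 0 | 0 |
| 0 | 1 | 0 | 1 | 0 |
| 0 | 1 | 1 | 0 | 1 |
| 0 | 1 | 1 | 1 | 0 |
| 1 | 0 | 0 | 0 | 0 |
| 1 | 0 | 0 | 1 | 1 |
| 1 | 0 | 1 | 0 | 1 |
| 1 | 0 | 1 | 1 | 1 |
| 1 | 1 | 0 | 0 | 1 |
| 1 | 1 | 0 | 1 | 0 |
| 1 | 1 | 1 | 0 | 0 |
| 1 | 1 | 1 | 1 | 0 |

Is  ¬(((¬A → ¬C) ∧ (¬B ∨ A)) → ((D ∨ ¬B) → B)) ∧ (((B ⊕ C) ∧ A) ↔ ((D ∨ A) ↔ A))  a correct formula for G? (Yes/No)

No

Evaluate ¬(((¬A → ¬C) ∧ (¬B ∨ A)) → ((D ∨ ¬B) → B)) ∧ (((B ⊕ C) ∧ A) ↔ ((D ∨ A) ↔ A)) on each row and compare to G:
  A=0, B=0, C=0, D=0: formula gives 0, G = 0 ✓
  A=0, B=0, C=0, D=1: formula gives 1, G = 1 ✓
  A=0, B=0, C=1, D=0: formula gives 0, G = 0 ✓
  A=0, B=0, C=1, D=1: formula gives 0, G = 0 ✓
  …
  A=0, B=1, C=1, D=0: formula gives 0, but G = 1 ✗
Since they disagree at (0,1,1,0), the expression is not a correct formula for G.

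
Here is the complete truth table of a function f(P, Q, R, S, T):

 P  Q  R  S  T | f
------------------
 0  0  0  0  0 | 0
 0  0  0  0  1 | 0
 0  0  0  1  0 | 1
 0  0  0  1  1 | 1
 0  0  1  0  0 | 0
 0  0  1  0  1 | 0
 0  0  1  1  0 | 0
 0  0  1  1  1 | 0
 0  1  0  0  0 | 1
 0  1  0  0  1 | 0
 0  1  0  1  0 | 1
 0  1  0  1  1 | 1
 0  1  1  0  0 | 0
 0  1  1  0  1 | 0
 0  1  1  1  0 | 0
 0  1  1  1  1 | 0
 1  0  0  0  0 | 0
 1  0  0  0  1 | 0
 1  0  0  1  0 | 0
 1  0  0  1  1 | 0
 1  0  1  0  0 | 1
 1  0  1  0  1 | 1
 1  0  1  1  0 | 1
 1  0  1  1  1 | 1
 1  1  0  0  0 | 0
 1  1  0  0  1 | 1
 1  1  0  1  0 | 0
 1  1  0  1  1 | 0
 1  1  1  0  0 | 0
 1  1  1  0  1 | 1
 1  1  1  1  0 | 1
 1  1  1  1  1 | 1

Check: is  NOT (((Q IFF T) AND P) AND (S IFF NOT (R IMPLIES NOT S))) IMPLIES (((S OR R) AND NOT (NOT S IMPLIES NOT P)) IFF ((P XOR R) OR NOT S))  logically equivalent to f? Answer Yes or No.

No

Check the formula against f row by row:
  P=0, Q=0, R=0, S=0, T=0: formula gives 0, f = 0 ✓
  P=0, Q=0, R=0, S=0, T=1: formula gives 0, f = 0 ✓
  P=0, Q=0, R=0, S=1, T=0: formula gives 1, f = 1 ✓
  P=0, Q=0, R=0, S=1, T=1: formula gives 1, f = 1 ✓
  …
  P=0, Q=1, R=0, S=0, T=0: formula gives 0, but f = 1 ✗
Row (0,1,0,0,0) is a counterexample, so the formula is not equivalent to f.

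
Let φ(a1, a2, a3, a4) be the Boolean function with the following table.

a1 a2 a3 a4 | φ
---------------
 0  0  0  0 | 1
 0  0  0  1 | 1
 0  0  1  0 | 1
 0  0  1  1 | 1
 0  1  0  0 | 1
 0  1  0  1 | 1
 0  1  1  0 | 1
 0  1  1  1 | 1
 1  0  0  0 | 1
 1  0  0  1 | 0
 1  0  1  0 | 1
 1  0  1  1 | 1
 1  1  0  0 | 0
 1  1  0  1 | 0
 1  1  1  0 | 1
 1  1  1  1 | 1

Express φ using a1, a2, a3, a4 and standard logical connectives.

φ(a1, a2, a3, a4) = (((((a1 · a2') · a3') · a4) + (((a1 · a2) · a3') · a4')) + (((a1 · a2) · a3') · a4))'

There are just 3 zero rows: (1,0,0,1), (1,1,0,0), (1,1,0,1). Their minterms are a1·¬a2·¬a3·a4, a1·a2·¬a3·¬a4, a1·a2·¬a3·a4; the OR of those covers precisely the 0-outputs, and negating it yields φ.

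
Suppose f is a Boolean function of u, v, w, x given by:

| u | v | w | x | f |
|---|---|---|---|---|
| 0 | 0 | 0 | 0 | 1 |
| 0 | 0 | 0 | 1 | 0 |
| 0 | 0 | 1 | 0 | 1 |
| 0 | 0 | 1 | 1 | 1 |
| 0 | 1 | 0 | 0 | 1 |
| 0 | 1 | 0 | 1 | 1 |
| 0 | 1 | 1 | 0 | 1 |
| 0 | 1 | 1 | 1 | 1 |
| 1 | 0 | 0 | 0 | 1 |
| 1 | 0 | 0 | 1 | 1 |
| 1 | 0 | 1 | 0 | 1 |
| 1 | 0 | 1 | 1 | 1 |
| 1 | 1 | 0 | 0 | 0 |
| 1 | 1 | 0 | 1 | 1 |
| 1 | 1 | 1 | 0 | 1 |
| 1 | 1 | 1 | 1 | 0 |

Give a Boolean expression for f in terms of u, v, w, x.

f(u, v, w, x) = NOT (((((NOT u AND NOT v) AND NOT w) AND x) OR (((u AND v) AND NOT w) AND NOT x)) OR (((u AND v) AND w) AND x))

There are just 3 zero rows: (0,0,0,1), (1,1,0,0), (1,1,1,1). Their minterms are ¬u·¬v·¬w·x, u·v·¬w·¬x, u·v·w·x; the OR of those covers precisely the 0-outputs, and negating it yields f.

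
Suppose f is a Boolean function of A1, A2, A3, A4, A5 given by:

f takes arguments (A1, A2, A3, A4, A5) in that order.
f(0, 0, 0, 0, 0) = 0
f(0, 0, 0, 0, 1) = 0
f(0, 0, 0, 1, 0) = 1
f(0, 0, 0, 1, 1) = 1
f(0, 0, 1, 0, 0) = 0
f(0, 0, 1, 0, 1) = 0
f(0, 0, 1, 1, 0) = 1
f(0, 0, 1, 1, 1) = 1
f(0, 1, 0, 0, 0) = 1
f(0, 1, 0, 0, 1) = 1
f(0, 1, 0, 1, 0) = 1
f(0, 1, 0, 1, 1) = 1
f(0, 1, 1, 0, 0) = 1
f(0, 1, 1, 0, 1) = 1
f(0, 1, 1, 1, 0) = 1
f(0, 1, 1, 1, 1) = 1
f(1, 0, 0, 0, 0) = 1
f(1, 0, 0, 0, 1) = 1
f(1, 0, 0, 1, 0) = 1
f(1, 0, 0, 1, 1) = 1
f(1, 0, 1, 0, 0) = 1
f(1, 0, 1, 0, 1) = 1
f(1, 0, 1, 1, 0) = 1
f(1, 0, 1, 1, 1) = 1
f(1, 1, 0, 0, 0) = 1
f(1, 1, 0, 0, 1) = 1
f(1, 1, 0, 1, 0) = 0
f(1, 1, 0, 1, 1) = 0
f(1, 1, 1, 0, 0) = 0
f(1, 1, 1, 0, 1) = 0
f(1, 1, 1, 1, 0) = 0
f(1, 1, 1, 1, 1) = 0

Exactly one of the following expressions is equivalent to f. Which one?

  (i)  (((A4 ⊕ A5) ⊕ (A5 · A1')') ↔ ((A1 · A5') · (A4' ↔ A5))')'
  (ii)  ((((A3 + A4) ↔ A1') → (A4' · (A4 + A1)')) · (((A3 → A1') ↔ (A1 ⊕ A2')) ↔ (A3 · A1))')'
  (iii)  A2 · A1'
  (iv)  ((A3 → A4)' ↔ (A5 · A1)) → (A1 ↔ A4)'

ii

(i): at (0,1,0,0,0) it gives 0, but f = 1 — eliminated.
(iii): at (0,0,0,1,0) it gives 0, but f = 1 — eliminated.
(iv): at (0,0,1,0,0) it gives 1, but f = 0 — eliminated.
Only (ii) survives; checking it on all 32 rows confirms it matches f.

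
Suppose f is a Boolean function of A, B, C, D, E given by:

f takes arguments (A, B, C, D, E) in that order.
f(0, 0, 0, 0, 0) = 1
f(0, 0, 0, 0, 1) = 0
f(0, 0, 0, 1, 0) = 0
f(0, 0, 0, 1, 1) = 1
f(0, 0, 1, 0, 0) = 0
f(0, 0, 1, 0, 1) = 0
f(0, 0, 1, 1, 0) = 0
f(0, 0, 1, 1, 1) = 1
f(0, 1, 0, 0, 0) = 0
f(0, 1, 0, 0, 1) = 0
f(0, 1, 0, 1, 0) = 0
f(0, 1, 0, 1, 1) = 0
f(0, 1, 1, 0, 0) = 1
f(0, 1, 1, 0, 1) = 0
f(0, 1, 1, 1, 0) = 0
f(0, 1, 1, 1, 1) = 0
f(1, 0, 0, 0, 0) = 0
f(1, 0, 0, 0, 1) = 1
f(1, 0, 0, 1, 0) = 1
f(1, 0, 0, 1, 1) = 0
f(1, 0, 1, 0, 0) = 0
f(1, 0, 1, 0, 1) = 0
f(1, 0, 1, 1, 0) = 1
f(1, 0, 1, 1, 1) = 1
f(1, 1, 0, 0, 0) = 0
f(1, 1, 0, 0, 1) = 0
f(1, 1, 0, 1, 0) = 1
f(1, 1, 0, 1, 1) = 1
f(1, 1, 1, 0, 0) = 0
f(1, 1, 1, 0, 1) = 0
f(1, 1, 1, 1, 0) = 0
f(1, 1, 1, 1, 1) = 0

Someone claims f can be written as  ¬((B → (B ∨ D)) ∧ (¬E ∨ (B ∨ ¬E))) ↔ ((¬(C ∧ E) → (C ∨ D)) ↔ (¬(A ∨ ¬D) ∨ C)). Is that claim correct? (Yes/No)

No

Test each input against both f and the formula:
  A=0, B=0, C=0, D=0, E=0: formula gives 0, but f = 1 ✗
Since they disagree at (0,0,0,0,0), the expression is not a correct formula for f.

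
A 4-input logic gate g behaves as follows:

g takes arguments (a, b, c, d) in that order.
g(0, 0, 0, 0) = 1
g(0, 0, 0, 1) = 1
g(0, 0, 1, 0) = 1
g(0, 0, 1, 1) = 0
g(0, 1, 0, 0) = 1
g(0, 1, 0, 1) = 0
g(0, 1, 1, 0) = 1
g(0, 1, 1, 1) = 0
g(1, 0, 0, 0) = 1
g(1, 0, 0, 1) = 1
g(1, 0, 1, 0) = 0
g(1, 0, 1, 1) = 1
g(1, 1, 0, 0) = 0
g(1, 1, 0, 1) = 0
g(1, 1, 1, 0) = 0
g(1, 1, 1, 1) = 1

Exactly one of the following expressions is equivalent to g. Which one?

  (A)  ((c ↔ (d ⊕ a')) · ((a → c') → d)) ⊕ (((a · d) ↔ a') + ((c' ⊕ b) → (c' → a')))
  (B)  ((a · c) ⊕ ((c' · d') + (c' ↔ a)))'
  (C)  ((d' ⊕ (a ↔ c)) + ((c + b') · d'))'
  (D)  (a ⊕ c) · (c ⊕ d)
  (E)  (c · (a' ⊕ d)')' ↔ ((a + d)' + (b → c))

E

(A) disagrees with g on (0,0,0,1) (formula → 0, table → 1); rule it out.
(B) disagrees with g on (0,0,0,0) (formula → 0, table → 1); rule it out.
(C) disagrees with g on (0,0,0,0) (formula → 0, table → 1); rule it out.
(D) disagrees with g on (0,0,0,0) (formula → 0, table → 1); rule it out.
(E) is the remaining candidate, and it agrees with g on all 16 inputs.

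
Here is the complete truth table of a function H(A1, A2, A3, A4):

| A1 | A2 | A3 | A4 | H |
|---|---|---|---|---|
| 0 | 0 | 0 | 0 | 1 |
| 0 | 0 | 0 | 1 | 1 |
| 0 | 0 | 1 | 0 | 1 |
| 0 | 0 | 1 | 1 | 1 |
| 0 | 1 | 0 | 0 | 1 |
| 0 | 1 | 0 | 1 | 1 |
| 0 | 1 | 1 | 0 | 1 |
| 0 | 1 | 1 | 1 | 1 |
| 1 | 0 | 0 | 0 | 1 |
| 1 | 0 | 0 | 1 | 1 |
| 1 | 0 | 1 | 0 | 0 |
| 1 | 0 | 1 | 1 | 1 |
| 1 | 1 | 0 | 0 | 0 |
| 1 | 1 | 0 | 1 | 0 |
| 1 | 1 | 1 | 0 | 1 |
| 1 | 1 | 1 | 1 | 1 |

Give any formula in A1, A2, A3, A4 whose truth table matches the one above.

H(A1, A2, A3, A4) = (((((A1 · A2') · A3) · A4') + (((A1 · A2) · A3') · A4')) + (((A1 · A2) · A3') · A4))'

H is 0 on only 3 rows — (1,0,1,0), (1,1,0,0), (1,1,0,1). Writing each as a minterm (A1·¬A2·A3·¬A4, A1·A2·¬A3·¬A4, A1·A2·¬A3·A4) and OR-ing them characterizes exactly where H=0, so H is the negation of that disjunction.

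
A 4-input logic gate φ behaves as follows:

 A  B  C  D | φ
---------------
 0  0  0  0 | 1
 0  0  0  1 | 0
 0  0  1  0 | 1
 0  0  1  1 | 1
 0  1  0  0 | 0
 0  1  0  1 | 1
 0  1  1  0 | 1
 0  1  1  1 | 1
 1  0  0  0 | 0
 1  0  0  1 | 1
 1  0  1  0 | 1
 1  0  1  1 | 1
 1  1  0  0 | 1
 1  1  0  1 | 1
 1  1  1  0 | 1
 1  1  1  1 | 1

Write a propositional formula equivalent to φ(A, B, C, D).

φ(A, B, C, D) = NOT (((((NOT A AND NOT B) AND NOT C) AND D) OR (((NOT A AND B) AND NOT C) AND NOT D)) OR (((A AND NOT B) AND NOT C) AND NOT D))

There are just 3 zero rows: (0,0,0,1), (0,1,0,0), (1,0,0,0). Their minterms are ¬A·¬B·¬C·D, ¬A·B·¬C·¬D, A·¬B·¬C·¬D; the OR of those covers precisely the 0-outputs, and negating it yields φ.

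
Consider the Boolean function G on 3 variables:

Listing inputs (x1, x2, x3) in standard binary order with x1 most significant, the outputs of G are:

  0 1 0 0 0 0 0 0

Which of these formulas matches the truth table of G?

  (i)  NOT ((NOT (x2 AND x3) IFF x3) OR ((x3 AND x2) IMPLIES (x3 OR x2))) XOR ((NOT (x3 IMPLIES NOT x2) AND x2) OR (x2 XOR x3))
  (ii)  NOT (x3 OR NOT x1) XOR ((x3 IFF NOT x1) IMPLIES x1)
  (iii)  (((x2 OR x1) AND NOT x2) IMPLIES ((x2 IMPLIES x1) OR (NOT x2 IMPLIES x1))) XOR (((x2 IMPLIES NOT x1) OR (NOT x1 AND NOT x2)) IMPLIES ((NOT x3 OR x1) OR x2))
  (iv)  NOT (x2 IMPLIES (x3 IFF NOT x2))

(i): at (0,1,0) it gives 1, but G = 0 — eliminated.
(ii): at (0,0,0) it gives 1, but G = 0 — eliminated.
(iv): at (0,0,1) it gives 0, but G = 1 — eliminated.
(iii) is the remaining candidate, and it agrees with G on all 8 inputs.

iii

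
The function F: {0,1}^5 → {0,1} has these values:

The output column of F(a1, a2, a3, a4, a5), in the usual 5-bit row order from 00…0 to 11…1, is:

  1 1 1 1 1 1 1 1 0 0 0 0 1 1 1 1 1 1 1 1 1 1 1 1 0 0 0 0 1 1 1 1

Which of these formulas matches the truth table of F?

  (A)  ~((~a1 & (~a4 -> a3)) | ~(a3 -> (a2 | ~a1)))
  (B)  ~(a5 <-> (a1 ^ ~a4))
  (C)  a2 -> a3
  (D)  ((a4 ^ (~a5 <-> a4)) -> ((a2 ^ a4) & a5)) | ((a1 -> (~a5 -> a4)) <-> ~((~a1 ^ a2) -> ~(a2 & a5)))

C

(A) disagrees with F on (0,0,0,1,0) (formula → 0, table → 1); rule it out.
(B) disagrees with F on (0,0,0,0,1) (formula → 0, table → 1); rule it out.
(D) disagrees with F on (0,0,0,0,1) (formula → 0, table → 1); rule it out.
That leaves (C). Evaluating it on every row reproduces the table of F exactly.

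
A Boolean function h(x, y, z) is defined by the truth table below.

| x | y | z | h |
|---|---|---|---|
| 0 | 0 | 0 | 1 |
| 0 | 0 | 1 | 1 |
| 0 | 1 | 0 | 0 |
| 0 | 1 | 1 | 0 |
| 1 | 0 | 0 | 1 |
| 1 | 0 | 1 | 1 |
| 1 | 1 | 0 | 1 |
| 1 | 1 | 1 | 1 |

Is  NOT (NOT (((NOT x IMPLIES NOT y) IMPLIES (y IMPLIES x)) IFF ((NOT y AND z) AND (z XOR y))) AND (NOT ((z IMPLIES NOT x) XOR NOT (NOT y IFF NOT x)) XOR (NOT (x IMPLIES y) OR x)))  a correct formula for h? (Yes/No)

Evaluate NOT (NOT (((NOT x IMPLIES NOT y) IMPLIES (y IMPLIES x)) IFF ((NOT y AND z) AND (z XOR y))) AND (NOT ((z IMPLIES NOT x) XOR NOT (NOT y IFF NOT x)) XOR (NOT (x IMPLIES y) OR x))) on each row and compare to h:
  x=0, y=0, z=0: formula gives 1, h = 1 ✓
  x=0, y=0, z=1: formula gives 1, h = 1 ✓
  x=0, y=1, z=0: formula gives 0, h = 0 ✓
  x=0, y=1, z=1: formula gives 0, h = 0 ✓
  x=1, y=0, z=0: formula gives 1, h = 1 ✓
  …
  x=1, y=1, z=0: formula gives 0, but h = 1 ✗
Since they disagree at (1,1,0), the expression is not a correct formula for h.

No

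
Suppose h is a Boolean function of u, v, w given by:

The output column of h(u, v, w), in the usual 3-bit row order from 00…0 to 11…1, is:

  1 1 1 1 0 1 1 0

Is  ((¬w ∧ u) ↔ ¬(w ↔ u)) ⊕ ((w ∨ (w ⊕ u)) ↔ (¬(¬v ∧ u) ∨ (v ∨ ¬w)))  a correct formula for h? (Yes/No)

Evaluate ((¬w ∧ u) ↔ ¬(w ↔ u)) ⊕ ((w ∨ (w ⊕ u)) ↔ (¬(¬v ∧ u) ∨ (v ∨ ¬w))) on each row and compare to h:
  u=0, v=0, w=0: formula gives 1, h = 1 ✓
  u=0, v=0, w=1: formula gives 1, h = 1 ✓
  u=0, v=1, w=0: formula gives 1, h = 1 ✓
  u=0, v=1, w=1: formula gives 1, h = 1 ✓
  u=1, v=0, w=0: formula gives 0, h = 0 ✓
  …
  u=1, v=1, w=0: formula gives 0, but h = 1 ✗
A single disagreement suffices: at (1,1,0) they differ, so the formula does not compute h.

No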